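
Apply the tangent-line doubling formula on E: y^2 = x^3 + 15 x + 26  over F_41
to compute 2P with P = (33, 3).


Doubling: s = (3 x1^2 + a) / (2 y1)
s = (3*33^2 + 15) / (2*3) mod 41 = 14
x3 = s^2 - 2 x1 mod 41 = 14^2 - 2*33 = 7
y3 = s (x1 - x3) - y1 mod 41 = 14 * (33 - 7) - 3 = 33

2P = (7, 33)


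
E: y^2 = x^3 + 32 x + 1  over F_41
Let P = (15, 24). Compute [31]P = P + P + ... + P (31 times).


k = 31 = 11111_2 (binary, LSB first: 11111)
Double-and-add from P = (15, 24):
  bit 0 = 1: acc = O + (15, 24) = (15, 24)
  bit 1 = 1: acc = (15, 24) + (3, 40) = (2, 27)
  bit 2 = 1: acc = (2, 27) + (34, 34) = (38, 1)
  bit 3 = 1: acc = (38, 1) + (30, 32) = (13, 20)
  bit 4 = 1: acc = (13, 20) + (17, 13) = (32, 3)

31P = (32, 3)


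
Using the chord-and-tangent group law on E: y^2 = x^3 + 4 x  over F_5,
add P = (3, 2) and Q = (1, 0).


P != Q, so use the chord formula.
s = (y2 - y1) / (x2 - x1) = (3) / (3) mod 5 = 1
x3 = s^2 - x1 - x2 mod 5 = 1^2 - 3 - 1 = 2
y3 = s (x1 - x3) - y1 mod 5 = 1 * (3 - 2) - 2 = 4

P + Q = (2, 4)


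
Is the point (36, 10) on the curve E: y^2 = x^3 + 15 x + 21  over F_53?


Check whether y^2 = x^3 + 15 x + 21 (mod 53) for (x, y) = (36, 10).
LHS: y^2 = 10^2 mod 53 = 47
RHS: x^3 + 15 x + 21 = 36^3 + 15*36 + 21 mod 53 = 47
LHS = RHS

Yes, on the curve


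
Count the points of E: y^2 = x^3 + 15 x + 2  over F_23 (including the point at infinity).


For each x in F_23, count y with y^2 = x^3 + 15 x + 2 mod 23:
  x = 0: RHS = 2, y in [5, 18]  -> 2 point(s)
  x = 1: RHS = 18, y in [8, 15]  -> 2 point(s)
  x = 5: RHS = 18, y in [8, 15]  -> 2 point(s)
  x = 6: RHS = 9, y in [3, 20]  -> 2 point(s)
  x = 7: RHS = 13, y in [6, 17]  -> 2 point(s)
  x = 8: RHS = 13, y in [6, 17]  -> 2 point(s)
  x = 10: RHS = 2, y in [5, 18]  -> 2 point(s)
  x = 11: RHS = 3, y in [7, 16]  -> 2 point(s)
  x = 12: RHS = 1, y in [1, 22]  -> 2 point(s)
  x = 13: RHS = 2, y in [5, 18]  -> 2 point(s)
  x = 14: RHS = 12, y in [9, 14]  -> 2 point(s)
  x = 17: RHS = 18, y in [8, 15]  -> 2 point(s)
  x = 18: RHS = 9, y in [3, 20]  -> 2 point(s)
  x = 19: RHS = 16, y in [4, 19]  -> 2 point(s)
  x = 22: RHS = 9, y in [3, 20]  -> 2 point(s)
Affine points: 30. Add the point at infinity: total = 31.

#E(F_23) = 31


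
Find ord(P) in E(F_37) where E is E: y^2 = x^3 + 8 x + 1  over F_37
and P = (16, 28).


Compute successive multiples of P until we hit O:
  1P = (16, 28)
  2P = (9, 32)
  3P = (1, 11)
  4P = (30, 3)
  5P = (31, 12)
  6P = (26, 32)
  7P = (7, 20)
  8P = (2, 5)
  ... (continuing to 31P)
  31P = O

ord(P) = 31


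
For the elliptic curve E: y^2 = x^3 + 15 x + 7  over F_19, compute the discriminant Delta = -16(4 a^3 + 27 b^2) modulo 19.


4 a^3 + 27 b^2 = 4*15^3 + 27*7^2 = 13500 + 1323 = 14823
Delta = -16 * (14823) = -237168
Delta mod 19 = 9

Delta = 9 (mod 19)


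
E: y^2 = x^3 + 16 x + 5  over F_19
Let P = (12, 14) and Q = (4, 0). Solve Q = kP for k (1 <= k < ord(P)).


Enumerate multiples of P until we hit Q = (4, 0):
  1P = (12, 14)
  2P = (4, 0)
Match found at i = 2.

k = 2


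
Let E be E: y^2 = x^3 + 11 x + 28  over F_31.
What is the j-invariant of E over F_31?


Delta = -16(4 a^3 + 27 b^2) mod 31 = 22
-1728 * (4 a)^3 = -1728 * (4*11)^3 mod 31 = 30
j = 30 * 22^(-1) mod 31 = 7

j = 7 (mod 31)


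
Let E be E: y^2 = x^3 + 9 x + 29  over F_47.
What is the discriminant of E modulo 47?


4 a^3 + 27 b^2 = 4*9^3 + 27*29^2 = 2916 + 22707 = 25623
Delta = -16 * (25623) = -409968
Delta mod 47 = 13

Delta = 13 (mod 47)


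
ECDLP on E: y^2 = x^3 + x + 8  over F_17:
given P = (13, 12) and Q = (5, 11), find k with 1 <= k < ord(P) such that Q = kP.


Enumerate multiples of P until we hit Q = (5, 11):
  1P = (13, 12)
  2P = (6, 3)
  3P = (0, 12)
  4P = (4, 5)
  5P = (9, 10)
  6P = (8, 16)
  7P = (15, 10)
  8P = (7, 16)
  9P = (5, 11)
Match found at i = 9.

k = 9


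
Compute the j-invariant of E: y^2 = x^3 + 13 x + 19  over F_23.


Delta = -16(4 a^3 + 27 b^2) mod 23 = 2
-1728 * (4 a)^3 = -1728 * (4*13)^3 mod 23 = 19
j = 19 * 2^(-1) mod 23 = 21

j = 21 (mod 23)


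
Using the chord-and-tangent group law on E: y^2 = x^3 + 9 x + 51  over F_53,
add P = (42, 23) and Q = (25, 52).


P != Q, so use the chord formula.
s = (y2 - y1) / (x2 - x1) = (29) / (36) mod 53 = 17
x3 = s^2 - x1 - x2 mod 53 = 17^2 - 42 - 25 = 10
y3 = s (x1 - x3) - y1 mod 53 = 17 * (42 - 10) - 23 = 44

P + Q = (10, 44)


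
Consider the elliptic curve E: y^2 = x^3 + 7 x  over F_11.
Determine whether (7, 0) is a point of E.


Check whether y^2 = x^3 + 7 x + 0 (mod 11) for (x, y) = (7, 0).
LHS: y^2 = 0^2 mod 11 = 0
RHS: x^3 + 7 x + 0 = 7^3 + 7*7 + 0 mod 11 = 7
LHS != RHS

No, not on the curve


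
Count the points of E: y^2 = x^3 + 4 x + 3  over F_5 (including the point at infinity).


For each x in F_5, count y with y^2 = x^3 + 4 x + 3 mod 5:
  x = 2: RHS = 4, y in [2, 3]  -> 2 point(s)
Affine points: 2. Add the point at infinity: total = 3.

#E(F_5) = 3


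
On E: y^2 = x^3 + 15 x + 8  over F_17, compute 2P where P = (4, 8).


Doubling: s = (3 x1^2 + a) / (2 y1)
s = (3*4^2 + 15) / (2*8) mod 17 = 5
x3 = s^2 - 2 x1 mod 17 = 5^2 - 2*4 = 0
y3 = s (x1 - x3) - y1 mod 17 = 5 * (4 - 0) - 8 = 12

2P = (0, 12)


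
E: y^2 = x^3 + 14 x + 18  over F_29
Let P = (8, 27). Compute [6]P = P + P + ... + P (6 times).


k = 6 = 110_2 (binary, LSB first: 011)
Double-and-add from P = (8, 27):
  bit 0 = 0: acc unchanged = O
  bit 1 = 1: acc = O + (19, 3) = (19, 3)
  bit 2 = 1: acc = (19, 3) + (7, 16) = (8, 2)

6P = (8, 2)


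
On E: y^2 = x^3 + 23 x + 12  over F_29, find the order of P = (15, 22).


Compute successive multiples of P until we hit O:
  1P = (15, 22)
  2P = (15, 7)
  3P = O

ord(P) = 3


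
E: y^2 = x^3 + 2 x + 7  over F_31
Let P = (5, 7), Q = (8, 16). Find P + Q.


P != Q, so use the chord formula.
s = (y2 - y1) / (x2 - x1) = (9) / (3) mod 31 = 3
x3 = s^2 - x1 - x2 mod 31 = 3^2 - 5 - 8 = 27
y3 = s (x1 - x3) - y1 mod 31 = 3 * (5 - 27) - 7 = 20

P + Q = (27, 20)


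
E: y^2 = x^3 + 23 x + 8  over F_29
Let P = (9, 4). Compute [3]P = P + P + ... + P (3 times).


k = 3 = 11_2 (binary, LSB first: 11)
Double-and-add from P = (9, 4):
  bit 0 = 1: acc = O + (9, 4) = (9, 4)
  bit 1 = 1: acc = (9, 4) + (20, 0) = (9, 25)

3P = (9, 25)


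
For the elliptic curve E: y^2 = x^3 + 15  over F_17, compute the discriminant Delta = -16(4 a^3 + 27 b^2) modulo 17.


4 a^3 + 27 b^2 = 4*0^3 + 27*15^2 = 0 + 6075 = 6075
Delta = -16 * (6075) = -97200
Delta mod 17 = 6

Delta = 6 (mod 17)


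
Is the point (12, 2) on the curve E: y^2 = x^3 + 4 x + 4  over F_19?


Check whether y^2 = x^3 + 4 x + 4 (mod 19) for (x, y) = (12, 2).
LHS: y^2 = 2^2 mod 19 = 4
RHS: x^3 + 4 x + 4 = 12^3 + 4*12 + 4 mod 19 = 13
LHS != RHS

No, not on the curve


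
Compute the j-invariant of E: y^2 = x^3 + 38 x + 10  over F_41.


Delta = -16(4 a^3 + 27 b^2) mod 41 = 20
-1728 * (4 a)^3 = -1728 * (4*38)^3 mod 41 = 36
j = 36 * 20^(-1) mod 41 = 10

j = 10 (mod 41)


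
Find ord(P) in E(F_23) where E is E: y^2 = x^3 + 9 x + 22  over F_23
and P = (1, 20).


Compute successive multiples of P until we hit O:
  1P = (1, 20)
  2P = (2, 5)
  3P = (15, 6)
  4P = (8, 10)
  5P = (9, 21)
  6P = (22, 9)
  7P = (13, 6)
  8P = (11, 7)
  ... (continuing to 27P)
  27P = O

ord(P) = 27


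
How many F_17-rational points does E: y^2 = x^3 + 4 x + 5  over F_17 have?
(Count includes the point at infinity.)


For each x in F_17, count y with y^2 = x^3 + 4 x + 5 mod 17:
  x = 2: RHS = 4, y in [2, 15]  -> 2 point(s)
  x = 4: RHS = 0, y in [0]  -> 1 point(s)
  x = 7: RHS = 2, y in [6, 11]  -> 2 point(s)
  x = 10: RHS = 8, y in [5, 12]  -> 2 point(s)
  x = 12: RHS = 13, y in [8, 9]  -> 2 point(s)
  x = 14: RHS = 0, y in [0]  -> 1 point(s)
  x = 16: RHS = 0, y in [0]  -> 1 point(s)
Affine points: 11. Add the point at infinity: total = 12.

#E(F_17) = 12


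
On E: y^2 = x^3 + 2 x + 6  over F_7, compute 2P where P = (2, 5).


Doubling: s = (3 x1^2 + a) / (2 y1)
s = (3*2^2 + 2) / (2*5) mod 7 = 0
x3 = s^2 - 2 x1 mod 7 = 0^2 - 2*2 = 3
y3 = s (x1 - x3) - y1 mod 7 = 0 * (2 - 3) - 5 = 2

2P = (3, 2)


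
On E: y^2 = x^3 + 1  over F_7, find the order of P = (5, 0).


Compute successive multiples of P until we hit O:
  1P = (5, 0)
  2P = O

ord(P) = 2


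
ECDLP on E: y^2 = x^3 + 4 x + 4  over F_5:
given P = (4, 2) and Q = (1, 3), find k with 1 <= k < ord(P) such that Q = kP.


Enumerate multiples of P until we hit Q = (1, 3):
  1P = (4, 2)
  2P = (1, 2)
  3P = (0, 3)
  4P = (2, 0)
  5P = (0, 2)
  6P = (1, 3)
Match found at i = 6.

k = 6


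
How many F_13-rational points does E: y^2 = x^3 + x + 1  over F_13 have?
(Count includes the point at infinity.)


For each x in F_13, count y with y^2 = x^3 + 1 x + 1 mod 13:
  x = 0: RHS = 1, y in [1, 12]  -> 2 point(s)
  x = 1: RHS = 3, y in [4, 9]  -> 2 point(s)
  x = 4: RHS = 4, y in [2, 11]  -> 2 point(s)
  x = 5: RHS = 1, y in [1, 12]  -> 2 point(s)
  x = 7: RHS = 0, y in [0]  -> 1 point(s)
  x = 8: RHS = 1, y in [1, 12]  -> 2 point(s)
  x = 10: RHS = 10, y in [6, 7]  -> 2 point(s)
  x = 11: RHS = 4, y in [2, 11]  -> 2 point(s)
  x = 12: RHS = 12, y in [5, 8]  -> 2 point(s)
Affine points: 17. Add the point at infinity: total = 18.

#E(F_13) = 18


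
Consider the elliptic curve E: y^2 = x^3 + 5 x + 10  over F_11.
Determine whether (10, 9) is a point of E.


Check whether y^2 = x^3 + 5 x + 10 (mod 11) for (x, y) = (10, 9).
LHS: y^2 = 9^2 mod 11 = 4
RHS: x^3 + 5 x + 10 = 10^3 + 5*10 + 10 mod 11 = 4
LHS = RHS

Yes, on the curve


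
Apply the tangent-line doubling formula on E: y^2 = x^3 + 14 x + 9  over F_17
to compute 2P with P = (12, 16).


Doubling: s = (3 x1^2 + a) / (2 y1)
s = (3*12^2 + 14) / (2*16) mod 17 = 15
x3 = s^2 - 2 x1 mod 17 = 15^2 - 2*12 = 14
y3 = s (x1 - x3) - y1 mod 17 = 15 * (12 - 14) - 16 = 5

2P = (14, 5)


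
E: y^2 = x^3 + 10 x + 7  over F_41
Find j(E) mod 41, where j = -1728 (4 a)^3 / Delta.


Delta = -16(4 a^3 + 27 b^2) mod 41 = 30
-1728 * (4 a)^3 = -1728 * (4*10)^3 mod 41 = 6
j = 6 * 30^(-1) mod 41 = 33

j = 33 (mod 41)


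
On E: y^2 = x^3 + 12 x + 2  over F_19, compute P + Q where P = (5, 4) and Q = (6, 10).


P != Q, so use the chord formula.
s = (y2 - y1) / (x2 - x1) = (6) / (1) mod 19 = 6
x3 = s^2 - x1 - x2 mod 19 = 6^2 - 5 - 6 = 6
y3 = s (x1 - x3) - y1 mod 19 = 6 * (5 - 6) - 4 = 9

P + Q = (6, 9)


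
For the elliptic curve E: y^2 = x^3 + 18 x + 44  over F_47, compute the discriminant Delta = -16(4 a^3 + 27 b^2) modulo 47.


4 a^3 + 27 b^2 = 4*18^3 + 27*44^2 = 23328 + 52272 = 75600
Delta = -16 * (75600) = -1209600
Delta mod 47 = 39

Delta = 39 (mod 47)


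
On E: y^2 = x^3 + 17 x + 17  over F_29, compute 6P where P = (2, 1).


k = 6 = 110_2 (binary, LSB first: 011)
Double-and-add from P = (2, 1):
  bit 0 = 0: acc unchanged = O
  bit 1 = 1: acc = O + (25, 28) = (25, 28)
  bit 2 = 1: acc = (25, 28) + (13, 17) = (15, 15)

6P = (15, 15)


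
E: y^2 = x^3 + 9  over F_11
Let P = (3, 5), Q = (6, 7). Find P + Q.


P != Q, so use the chord formula.
s = (y2 - y1) / (x2 - x1) = (2) / (3) mod 11 = 8
x3 = s^2 - x1 - x2 mod 11 = 8^2 - 3 - 6 = 0
y3 = s (x1 - x3) - y1 mod 11 = 8 * (3 - 0) - 5 = 8

P + Q = (0, 8)


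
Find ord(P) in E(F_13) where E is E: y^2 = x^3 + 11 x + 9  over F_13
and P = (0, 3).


Compute successive multiples of P until we hit O:
  1P = (0, 3)
  2P = (3, 11)
  3P = (7, 0)
  4P = (3, 2)
  5P = (0, 10)
  6P = O

ord(P) = 6


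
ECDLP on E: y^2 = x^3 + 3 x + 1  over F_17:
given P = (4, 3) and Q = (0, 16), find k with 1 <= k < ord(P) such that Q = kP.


Enumerate multiples of P until we hit Q = (0, 16):
  1P = (4, 3)
  2P = (9, 14)
  3P = (0, 16)
Match found at i = 3.

k = 3


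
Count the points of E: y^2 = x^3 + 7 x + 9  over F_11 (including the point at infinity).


For each x in F_11, count y with y^2 = x^3 + 7 x + 9 mod 11:
  x = 0: RHS = 9, y in [3, 8]  -> 2 point(s)
  x = 2: RHS = 9, y in [3, 8]  -> 2 point(s)
  x = 5: RHS = 4, y in [2, 9]  -> 2 point(s)
  x = 6: RHS = 3, y in [5, 6]  -> 2 point(s)
  x = 7: RHS = 5, y in [4, 7]  -> 2 point(s)
  x = 8: RHS = 5, y in [4, 7]  -> 2 point(s)
  x = 9: RHS = 9, y in [3, 8]  -> 2 point(s)
  x = 10: RHS = 1, y in [1, 10]  -> 2 point(s)
Affine points: 16. Add the point at infinity: total = 17.

#E(F_11) = 17


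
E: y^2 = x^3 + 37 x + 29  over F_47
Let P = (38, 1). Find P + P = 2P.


Doubling: s = (3 x1^2 + a) / (2 y1)
s = (3*38^2 + 37) / (2*1) mod 47 = 46
x3 = s^2 - 2 x1 mod 47 = 46^2 - 2*38 = 19
y3 = s (x1 - x3) - y1 mod 47 = 46 * (38 - 19) - 1 = 27

2P = (19, 27)


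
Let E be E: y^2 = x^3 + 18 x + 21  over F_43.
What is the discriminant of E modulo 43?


4 a^3 + 27 b^2 = 4*18^3 + 27*21^2 = 23328 + 11907 = 35235
Delta = -16 * (35235) = -563760
Delta mod 43 = 13

Delta = 13 (mod 43)


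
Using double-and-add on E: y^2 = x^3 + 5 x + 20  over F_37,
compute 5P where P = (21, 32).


k = 5 = 101_2 (binary, LSB first: 101)
Double-and-add from P = (21, 32):
  bit 0 = 1: acc = O + (21, 32) = (21, 32)
  bit 1 = 0: acc unchanged = (21, 32)
  bit 2 = 1: acc = (21, 32) + (2, 36) = (4, 17)

5P = (4, 17)


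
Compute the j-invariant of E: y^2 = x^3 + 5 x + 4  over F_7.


Delta = -16(4 a^3 + 27 b^2) mod 7 = 5
-1728 * (4 a)^3 = -1728 * (4*5)^3 mod 7 = 6
j = 6 * 5^(-1) mod 7 = 4

j = 4 (mod 7)


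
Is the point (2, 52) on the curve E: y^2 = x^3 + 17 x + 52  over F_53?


Check whether y^2 = x^3 + 17 x + 52 (mod 53) for (x, y) = (2, 52).
LHS: y^2 = 52^2 mod 53 = 1
RHS: x^3 + 17 x + 52 = 2^3 + 17*2 + 52 mod 53 = 41
LHS != RHS

No, not on the curve


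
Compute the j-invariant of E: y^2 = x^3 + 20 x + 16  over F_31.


Delta = -16(4 a^3 + 27 b^2) mod 31 = 12
-1728 * (4 a)^3 = -1728 * (4*20)^3 mod 31 = 1
j = 1 * 12^(-1) mod 31 = 13

j = 13 (mod 31)


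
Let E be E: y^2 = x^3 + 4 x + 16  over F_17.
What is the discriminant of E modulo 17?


4 a^3 + 27 b^2 = 4*4^3 + 27*16^2 = 256 + 6912 = 7168
Delta = -16 * (7168) = -114688
Delta mod 17 = 11

Delta = 11 (mod 17)


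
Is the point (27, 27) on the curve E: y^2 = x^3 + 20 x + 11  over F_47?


Check whether y^2 = x^3 + 20 x + 11 (mod 47) for (x, y) = (27, 27).
LHS: y^2 = 27^2 mod 47 = 24
RHS: x^3 + 20 x + 11 = 27^3 + 20*27 + 11 mod 47 = 24
LHS = RHS

Yes, on the curve


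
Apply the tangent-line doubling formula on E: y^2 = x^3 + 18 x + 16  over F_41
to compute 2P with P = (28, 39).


Doubling: s = (3 x1^2 + a) / (2 y1)
s = (3*28^2 + 18) / (2*39) mod 41 = 2
x3 = s^2 - 2 x1 mod 41 = 2^2 - 2*28 = 30
y3 = s (x1 - x3) - y1 mod 41 = 2 * (28 - 30) - 39 = 39

2P = (30, 39)


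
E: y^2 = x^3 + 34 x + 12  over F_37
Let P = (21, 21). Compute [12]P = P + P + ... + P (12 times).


k = 12 = 1100_2 (binary, LSB first: 0011)
Double-and-add from P = (21, 21):
  bit 0 = 0: acc unchanged = O
  bit 1 = 0: acc unchanged = O
  bit 2 = 1: acc = O + (23, 23) = (23, 23)
  bit 3 = 1: acc = (23, 23) + (35, 11) = (17, 8)

12P = (17, 8)


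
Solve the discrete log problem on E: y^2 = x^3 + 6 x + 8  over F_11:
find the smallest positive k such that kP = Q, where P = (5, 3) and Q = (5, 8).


Enumerate multiples of P until we hit Q = (5, 8):
  1P = (5, 3)
  2P = (10, 1)
  3P = (1, 2)
  4P = (3, 3)
  5P = (3, 8)
  6P = (1, 9)
  7P = (10, 10)
  8P = (5, 8)
Match found at i = 8.

k = 8


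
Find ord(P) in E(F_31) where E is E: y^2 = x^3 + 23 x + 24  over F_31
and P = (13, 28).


Compute successive multiples of P until we hit O:
  1P = (13, 28)
  2P = (13, 3)
  3P = O

ord(P) = 3


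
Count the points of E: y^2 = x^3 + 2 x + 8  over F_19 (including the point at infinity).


For each x in F_19, count y with y^2 = x^3 + 2 x + 8 mod 19:
  x = 1: RHS = 11, y in [7, 12]  -> 2 point(s)
  x = 2: RHS = 1, y in [1, 18]  -> 2 point(s)
  x = 4: RHS = 4, y in [2, 17]  -> 2 point(s)
  x = 7: RHS = 4, y in [2, 17]  -> 2 point(s)
  x = 8: RHS = 4, y in [2, 17]  -> 2 point(s)
  x = 14: RHS = 6, y in [5, 14]  -> 2 point(s)
  x = 18: RHS = 5, y in [9, 10]  -> 2 point(s)
Affine points: 14. Add the point at infinity: total = 15.

#E(F_19) = 15


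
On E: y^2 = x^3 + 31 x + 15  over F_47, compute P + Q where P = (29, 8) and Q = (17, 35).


P != Q, so use the chord formula.
s = (y2 - y1) / (x2 - x1) = (27) / (35) mod 47 = 33
x3 = s^2 - x1 - x2 mod 47 = 33^2 - 29 - 17 = 9
y3 = s (x1 - x3) - y1 mod 47 = 33 * (29 - 9) - 8 = 41

P + Q = (9, 41)


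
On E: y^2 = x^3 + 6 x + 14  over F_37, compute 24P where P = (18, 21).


k = 24 = 11000_2 (binary, LSB first: 00011)
Double-and-add from P = (18, 21):
  bit 0 = 0: acc unchanged = O
  bit 1 = 0: acc unchanged = O
  bit 2 = 0: acc unchanged = O
  bit 3 = 1: acc = O + (21, 22) = (21, 22)
  bit 4 = 1: acc = (21, 22) + (5, 24) = (22, 29)

24P = (22, 29)


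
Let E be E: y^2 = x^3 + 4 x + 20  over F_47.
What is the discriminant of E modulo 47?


4 a^3 + 27 b^2 = 4*4^3 + 27*20^2 = 256 + 10800 = 11056
Delta = -16 * (11056) = -176896
Delta mod 47 = 12

Delta = 12 (mod 47)


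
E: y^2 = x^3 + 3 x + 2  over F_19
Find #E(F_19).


For each x in F_19, count y with y^2 = x^3 + 3 x + 2 mod 19:
  x = 1: RHS = 6, y in [5, 14]  -> 2 point(s)
  x = 2: RHS = 16, y in [4, 15]  -> 2 point(s)
  x = 3: RHS = 0, y in [0]  -> 1 point(s)
  x = 5: RHS = 9, y in [3, 16]  -> 2 point(s)
  x = 7: RHS = 5, y in [9, 10]  -> 2 point(s)
  x = 8: RHS = 6, y in [5, 14]  -> 2 point(s)
  x = 9: RHS = 17, y in [6, 13]  -> 2 point(s)
  x = 10: RHS = 6, y in [5, 14]  -> 2 point(s)
  x = 11: RHS = 17, y in [6, 13]  -> 2 point(s)
  x = 16: RHS = 4, y in [2, 17]  -> 2 point(s)
  x = 17: RHS = 7, y in [8, 11]  -> 2 point(s)
  x = 18: RHS = 17, y in [6, 13]  -> 2 point(s)
Affine points: 23. Add the point at infinity: total = 24.

#E(F_19) = 24


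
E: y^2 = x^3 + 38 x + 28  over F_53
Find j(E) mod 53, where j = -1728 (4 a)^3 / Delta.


Delta = -16(4 a^3 + 27 b^2) mod 53 = 7
-1728 * (4 a)^3 = -1728 * (4*38)^3 mod 53 = 5
j = 5 * 7^(-1) mod 53 = 31

j = 31 (mod 53)


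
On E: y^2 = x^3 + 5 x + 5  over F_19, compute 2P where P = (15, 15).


Doubling: s = (3 x1^2 + a) / (2 y1)
s = (3*15^2 + 5) / (2*15) mod 19 = 10
x3 = s^2 - 2 x1 mod 19 = 10^2 - 2*15 = 13
y3 = s (x1 - x3) - y1 mod 19 = 10 * (15 - 13) - 15 = 5

2P = (13, 5)


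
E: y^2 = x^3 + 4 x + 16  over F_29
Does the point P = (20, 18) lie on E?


Check whether y^2 = x^3 + 4 x + 16 (mod 29) for (x, y) = (20, 18).
LHS: y^2 = 18^2 mod 29 = 5
RHS: x^3 + 4 x + 16 = 20^3 + 4*20 + 16 mod 29 = 5
LHS = RHS

Yes, on the curve


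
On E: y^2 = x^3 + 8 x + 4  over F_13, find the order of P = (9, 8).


Compute successive multiples of P until we hit O:
  1P = (9, 8)
  2P = (4, 3)
  3P = (1, 0)
  4P = (4, 10)
  5P = (9, 5)
  6P = O

ord(P) = 6


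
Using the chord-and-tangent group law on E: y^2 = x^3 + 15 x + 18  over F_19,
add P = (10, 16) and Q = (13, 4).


P != Q, so use the chord formula.
s = (y2 - y1) / (x2 - x1) = (7) / (3) mod 19 = 15
x3 = s^2 - x1 - x2 mod 19 = 15^2 - 10 - 13 = 12
y3 = s (x1 - x3) - y1 mod 19 = 15 * (10 - 12) - 16 = 11

P + Q = (12, 11)


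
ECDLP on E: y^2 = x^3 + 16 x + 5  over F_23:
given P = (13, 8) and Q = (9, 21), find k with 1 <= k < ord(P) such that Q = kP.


Enumerate multiples of P until we hit Q = (9, 21):
  1P = (13, 8)
  2P = (9, 2)
  3P = (9, 21)
Match found at i = 3.

k = 3


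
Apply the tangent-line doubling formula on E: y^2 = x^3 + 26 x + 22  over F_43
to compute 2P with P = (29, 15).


Doubling: s = (3 x1^2 + a) / (2 y1)
s = (3*29^2 + 26) / (2*15) mod 43 = 9
x3 = s^2 - 2 x1 mod 43 = 9^2 - 2*29 = 23
y3 = s (x1 - x3) - y1 mod 43 = 9 * (29 - 23) - 15 = 39

2P = (23, 39)


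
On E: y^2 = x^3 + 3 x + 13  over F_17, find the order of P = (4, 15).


Compute successive multiples of P until we hit O:
  1P = (4, 15)
  2P = (9, 2)
  3P = (6, 14)
  4P = (3, 10)
  5P = (1, 0)
  6P = (3, 7)
  7P = (6, 3)
  8P = (9, 15)
  ... (continuing to 10P)
  10P = O

ord(P) = 10


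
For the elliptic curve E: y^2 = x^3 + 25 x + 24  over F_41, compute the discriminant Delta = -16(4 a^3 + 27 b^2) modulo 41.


4 a^3 + 27 b^2 = 4*25^3 + 27*24^2 = 62500 + 15552 = 78052
Delta = -16 * (78052) = -1248832
Delta mod 41 = 28

Delta = 28 (mod 41)


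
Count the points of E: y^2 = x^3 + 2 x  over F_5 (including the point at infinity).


For each x in F_5, count y with y^2 = x^3 + 2 x + 0 mod 5:
  x = 0: RHS = 0, y in [0]  -> 1 point(s)
Affine points: 1. Add the point at infinity: total = 2.

#E(F_5) = 2


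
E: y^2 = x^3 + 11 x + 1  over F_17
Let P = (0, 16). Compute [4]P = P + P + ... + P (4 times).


k = 4 = 100_2 (binary, LSB first: 001)
Double-and-add from P = (0, 16):
  bit 0 = 0: acc unchanged = O
  bit 1 = 0: acc unchanged = O
  bit 2 = 1: acc = O + (0, 1) = (0, 1)

4P = (0, 1)


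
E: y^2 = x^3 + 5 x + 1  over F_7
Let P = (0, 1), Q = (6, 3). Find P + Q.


P != Q, so use the chord formula.
s = (y2 - y1) / (x2 - x1) = (2) / (6) mod 7 = 5
x3 = s^2 - x1 - x2 mod 7 = 5^2 - 0 - 6 = 5
y3 = s (x1 - x3) - y1 mod 7 = 5 * (0 - 5) - 1 = 2

P + Q = (5, 2)


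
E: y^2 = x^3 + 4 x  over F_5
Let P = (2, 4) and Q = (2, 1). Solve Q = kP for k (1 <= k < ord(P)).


Enumerate multiples of P until we hit Q = (2, 1):
  1P = (2, 4)
  2P = (0, 0)
  3P = (2, 1)
Match found at i = 3.

k = 3


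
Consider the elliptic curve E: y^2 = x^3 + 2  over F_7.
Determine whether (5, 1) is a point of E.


Check whether y^2 = x^3 + 0 x + 2 (mod 7) for (x, y) = (5, 1).
LHS: y^2 = 1^2 mod 7 = 1
RHS: x^3 + 0 x + 2 = 5^3 + 0*5 + 2 mod 7 = 1
LHS = RHS

Yes, on the curve


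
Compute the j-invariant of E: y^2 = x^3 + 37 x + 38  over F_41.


Delta = -16(4 a^3 + 27 b^2) mod 41 = 3
-1728 * (4 a)^3 = -1728 * (4*37)^3 mod 41 = 17
j = 17 * 3^(-1) mod 41 = 33

j = 33 (mod 41)


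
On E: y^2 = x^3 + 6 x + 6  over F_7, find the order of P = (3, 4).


Compute successive multiples of P until we hit O:
  1P = (3, 4)
  2P = (5, 0)
  3P = (3, 3)
  4P = O

ord(P) = 4


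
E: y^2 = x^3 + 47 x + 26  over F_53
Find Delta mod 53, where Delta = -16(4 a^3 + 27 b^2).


4 a^3 + 27 b^2 = 4*47^3 + 27*26^2 = 415292 + 18252 = 433544
Delta = -16 * (433544) = -6936704
Delta mod 53 = 42

Delta = 42 (mod 53)


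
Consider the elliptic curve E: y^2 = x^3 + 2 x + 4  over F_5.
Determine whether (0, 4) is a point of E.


Check whether y^2 = x^3 + 2 x + 4 (mod 5) for (x, y) = (0, 4).
LHS: y^2 = 4^2 mod 5 = 1
RHS: x^3 + 2 x + 4 = 0^3 + 2*0 + 4 mod 5 = 4
LHS != RHS

No, not on the curve


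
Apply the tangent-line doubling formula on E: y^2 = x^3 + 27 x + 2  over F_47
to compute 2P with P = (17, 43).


Doubling: s = (3 x1^2 + a) / (2 y1)
s = (3*17^2 + 27) / (2*43) mod 47 = 41
x3 = s^2 - 2 x1 mod 47 = 41^2 - 2*17 = 2
y3 = s (x1 - x3) - y1 mod 47 = 41 * (17 - 2) - 43 = 8

2P = (2, 8)


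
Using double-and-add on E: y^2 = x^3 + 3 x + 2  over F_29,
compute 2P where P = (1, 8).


k = 2 = 10_2 (binary, LSB first: 01)
Double-and-add from P = (1, 8):
  bit 0 = 0: acc unchanged = O
  bit 1 = 1: acc = O + (14, 27) = (14, 27)

2P = (14, 27)


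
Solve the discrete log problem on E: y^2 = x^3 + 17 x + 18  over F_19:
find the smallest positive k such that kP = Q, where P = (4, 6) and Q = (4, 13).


Enumerate multiples of P until we hit Q = (4, 13):
  1P = (4, 6)
  2P = (3, 1)
  3P = (18, 0)
  4P = (3, 18)
  5P = (4, 13)
Match found at i = 5.

k = 5


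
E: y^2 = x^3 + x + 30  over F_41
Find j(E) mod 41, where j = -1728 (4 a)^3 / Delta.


Delta = -16(4 a^3 + 27 b^2) mod 41 = 21
-1728 * (4 a)^3 = -1728 * (4*1)^3 mod 41 = 26
j = 26 * 21^(-1) mod 41 = 11

j = 11 (mod 41)


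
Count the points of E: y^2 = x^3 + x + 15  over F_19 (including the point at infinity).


For each x in F_19, count y with y^2 = x^3 + 1 x + 15 mod 19:
  x = 1: RHS = 17, y in [6, 13]  -> 2 point(s)
  x = 2: RHS = 6, y in [5, 14]  -> 2 point(s)
  x = 3: RHS = 7, y in [8, 11]  -> 2 point(s)
  x = 4: RHS = 7, y in [8, 11]  -> 2 point(s)
  x = 6: RHS = 9, y in [3, 16]  -> 2 point(s)
  x = 7: RHS = 4, y in [2, 17]  -> 2 point(s)
  x = 12: RHS = 7, y in [8, 11]  -> 2 point(s)
  x = 15: RHS = 4, y in [2, 17]  -> 2 point(s)
  x = 16: RHS = 4, y in [2, 17]  -> 2 point(s)
  x = 17: RHS = 5, y in [9, 10]  -> 2 point(s)
Affine points: 20. Add the point at infinity: total = 21.

#E(F_19) = 21


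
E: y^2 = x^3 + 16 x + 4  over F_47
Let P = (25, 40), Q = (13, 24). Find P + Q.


P != Q, so use the chord formula.
s = (y2 - y1) / (x2 - x1) = (31) / (35) mod 47 = 17
x3 = s^2 - x1 - x2 mod 47 = 17^2 - 25 - 13 = 16
y3 = s (x1 - x3) - y1 mod 47 = 17 * (25 - 16) - 40 = 19

P + Q = (16, 19)


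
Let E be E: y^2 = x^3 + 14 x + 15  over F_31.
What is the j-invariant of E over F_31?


Delta = -16(4 a^3 + 27 b^2) mod 31 = 15
-1728 * (4 a)^3 = -1728 * (4*14)^3 mod 31 = 8
j = 8 * 15^(-1) mod 31 = 15

j = 15 (mod 31)


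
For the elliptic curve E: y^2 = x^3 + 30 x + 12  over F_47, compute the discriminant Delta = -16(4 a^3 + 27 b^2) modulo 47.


4 a^3 + 27 b^2 = 4*30^3 + 27*12^2 = 108000 + 3888 = 111888
Delta = -16 * (111888) = -1790208
Delta mod 47 = 22

Delta = 22 (mod 47)


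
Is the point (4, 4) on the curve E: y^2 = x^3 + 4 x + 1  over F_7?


Check whether y^2 = x^3 + 4 x + 1 (mod 7) for (x, y) = (4, 4).
LHS: y^2 = 4^2 mod 7 = 2
RHS: x^3 + 4 x + 1 = 4^3 + 4*4 + 1 mod 7 = 4
LHS != RHS

No, not on the curve


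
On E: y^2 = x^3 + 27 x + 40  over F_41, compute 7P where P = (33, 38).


k = 7 = 111_2 (binary, LSB first: 111)
Double-and-add from P = (33, 38):
  bit 0 = 1: acc = O + (33, 38) = (33, 38)
  bit 1 = 1: acc = (33, 38) + (26, 14) = (13, 13)
  bit 2 = 1: acc = (13, 13) + (35, 21) = (26, 27)

7P = (26, 27)


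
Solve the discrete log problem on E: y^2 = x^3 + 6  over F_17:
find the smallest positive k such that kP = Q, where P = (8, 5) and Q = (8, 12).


Enumerate multiples of P until we hit Q = (8, 12):
  1P = (8, 5)
  2P = (14, 9)
  3P = (3, 4)
  4P = (4, 6)
  5P = (4, 11)
  6P = (3, 13)
  7P = (14, 8)
  8P = (8, 12)
Match found at i = 8.

k = 8


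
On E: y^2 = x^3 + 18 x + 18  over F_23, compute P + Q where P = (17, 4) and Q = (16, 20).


P != Q, so use the chord formula.
s = (y2 - y1) / (x2 - x1) = (16) / (22) mod 23 = 7
x3 = s^2 - x1 - x2 mod 23 = 7^2 - 17 - 16 = 16
y3 = s (x1 - x3) - y1 mod 23 = 7 * (17 - 16) - 4 = 3

P + Q = (16, 3)


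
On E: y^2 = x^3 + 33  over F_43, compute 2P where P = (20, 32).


Doubling: s = (3 x1^2 + a) / (2 y1)
s = (3*20^2 + 0) / (2*32) mod 43 = 8
x3 = s^2 - 2 x1 mod 43 = 8^2 - 2*20 = 24
y3 = s (x1 - x3) - y1 mod 43 = 8 * (20 - 24) - 32 = 22

2P = (24, 22)


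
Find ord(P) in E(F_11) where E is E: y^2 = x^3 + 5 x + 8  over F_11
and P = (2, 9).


Compute successive multiples of P until we hit O:
  1P = (2, 9)
  2P = (1, 6)
  3P = (6, 1)
  4P = (7, 1)
  5P = (5, 9)
  6P = (4, 2)
  7P = (9, 10)
  8P = (9, 1)
  ... (continuing to 15P)
  15P = O

ord(P) = 15


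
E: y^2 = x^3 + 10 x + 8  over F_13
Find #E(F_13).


For each x in F_13, count y with y^2 = x^3 + 10 x + 8 mod 13:
  x = 2: RHS = 10, y in [6, 7]  -> 2 point(s)
  x = 3: RHS = 0, y in [0]  -> 1 point(s)
  x = 5: RHS = 1, y in [1, 12]  -> 2 point(s)
  x = 10: RHS = 3, y in [4, 9]  -> 2 point(s)
  x = 12: RHS = 10, y in [6, 7]  -> 2 point(s)
Affine points: 9. Add the point at infinity: total = 10.

#E(F_13) = 10


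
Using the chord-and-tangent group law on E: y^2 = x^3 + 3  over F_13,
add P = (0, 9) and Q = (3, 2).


P != Q, so use the chord formula.
s = (y2 - y1) / (x2 - x1) = (6) / (3) mod 13 = 2
x3 = s^2 - x1 - x2 mod 13 = 2^2 - 0 - 3 = 1
y3 = s (x1 - x3) - y1 mod 13 = 2 * (0 - 1) - 9 = 2

P + Q = (1, 2)


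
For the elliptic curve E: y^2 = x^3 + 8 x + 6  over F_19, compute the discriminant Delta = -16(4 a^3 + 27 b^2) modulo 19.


4 a^3 + 27 b^2 = 4*8^3 + 27*6^2 = 2048 + 972 = 3020
Delta = -16 * (3020) = -48320
Delta mod 19 = 16

Delta = 16 (mod 19)


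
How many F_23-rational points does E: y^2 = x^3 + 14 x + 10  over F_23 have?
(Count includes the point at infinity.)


For each x in F_23, count y with y^2 = x^3 + 14 x + 10 mod 23:
  x = 1: RHS = 2, y in [5, 18]  -> 2 point(s)
  x = 2: RHS = 0, y in [0]  -> 1 point(s)
  x = 8: RHS = 13, y in [6, 17]  -> 2 point(s)
  x = 10: RHS = 0, y in [0]  -> 1 point(s)
  x = 11: RHS = 0, y in [0]  -> 1 point(s)
  x = 14: RHS = 6, y in [11, 12]  -> 2 point(s)
  x = 16: RHS = 6, y in [11, 12]  -> 2 point(s)
  x = 17: RHS = 9, y in [3, 20]  -> 2 point(s)
  x = 22: RHS = 18, y in [8, 15]  -> 2 point(s)
Affine points: 15. Add the point at infinity: total = 16.

#E(F_23) = 16


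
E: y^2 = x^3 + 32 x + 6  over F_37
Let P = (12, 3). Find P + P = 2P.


Doubling: s = (3 x1^2 + a) / (2 y1)
s = (3*12^2 + 32) / (2*3) mod 37 = 28
x3 = s^2 - 2 x1 mod 37 = 28^2 - 2*12 = 20
y3 = s (x1 - x3) - y1 mod 37 = 28 * (12 - 20) - 3 = 32

2P = (20, 32)


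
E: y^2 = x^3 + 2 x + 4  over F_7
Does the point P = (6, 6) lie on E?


Check whether y^2 = x^3 + 2 x + 4 (mod 7) for (x, y) = (6, 6).
LHS: y^2 = 6^2 mod 7 = 1
RHS: x^3 + 2 x + 4 = 6^3 + 2*6 + 4 mod 7 = 1
LHS = RHS

Yes, on the curve


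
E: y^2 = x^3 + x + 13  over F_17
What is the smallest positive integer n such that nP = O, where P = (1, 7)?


Compute successive multiples of P until we hit O:
  1P = (1, 7)
  2P = (13, 9)
  3P = (12, 11)
  4P = (12, 6)
  5P = (13, 8)
  6P = (1, 10)
  7P = O

ord(P) = 7


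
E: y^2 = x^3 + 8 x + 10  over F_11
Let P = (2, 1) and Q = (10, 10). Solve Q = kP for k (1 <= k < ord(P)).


Enumerate multiples of P until we hit Q = (10, 10):
  1P = (2, 1)
  2P = (8, 5)
  3P = (10, 1)
  4P = (10, 10)
Match found at i = 4.

k = 4


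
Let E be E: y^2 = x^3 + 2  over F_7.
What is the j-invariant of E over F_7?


Delta = -16(4 a^3 + 27 b^2) mod 7 = 1
-1728 * (4 a)^3 = -1728 * (4*0)^3 mod 7 = 0
j = 0 * 1^(-1) mod 7 = 0

j = 0 (mod 7)


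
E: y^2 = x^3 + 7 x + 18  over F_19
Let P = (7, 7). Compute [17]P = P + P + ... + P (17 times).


k = 17 = 10001_2 (binary, LSB first: 10001)
Double-and-add from P = (7, 7):
  bit 0 = 1: acc = O + (7, 7) = (7, 7)
  bit 1 = 0: acc unchanged = (7, 7)
  bit 2 = 0: acc unchanged = (7, 7)
  bit 3 = 0: acc unchanged = (7, 7)
  bit 4 = 1: acc = (7, 7) + (5, 8) = (12, 5)

17P = (12, 5)


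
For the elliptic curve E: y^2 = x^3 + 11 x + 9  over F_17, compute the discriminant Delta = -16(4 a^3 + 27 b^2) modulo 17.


4 a^3 + 27 b^2 = 4*11^3 + 27*9^2 = 5324 + 2187 = 7511
Delta = -16 * (7511) = -120176
Delta mod 17 = 14

Delta = 14 (mod 17)


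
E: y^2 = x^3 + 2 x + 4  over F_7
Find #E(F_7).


For each x in F_7, count y with y^2 = x^3 + 2 x + 4 mod 7:
  x = 0: RHS = 4, y in [2, 5]  -> 2 point(s)
  x = 1: RHS = 0, y in [0]  -> 1 point(s)
  x = 2: RHS = 2, y in [3, 4]  -> 2 point(s)
  x = 3: RHS = 2, y in [3, 4]  -> 2 point(s)
  x = 6: RHS = 1, y in [1, 6]  -> 2 point(s)
Affine points: 9. Add the point at infinity: total = 10.

#E(F_7) = 10


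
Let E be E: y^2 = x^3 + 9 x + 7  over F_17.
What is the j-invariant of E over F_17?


Delta = -16(4 a^3 + 27 b^2) mod 17 = 6
-1728 * (4 a)^3 = -1728 * (4*9)^3 mod 17 = 14
j = 14 * 6^(-1) mod 17 = 8

j = 8 (mod 17)


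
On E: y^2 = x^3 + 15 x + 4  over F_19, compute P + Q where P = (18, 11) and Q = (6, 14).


P != Q, so use the chord formula.
s = (y2 - y1) / (x2 - x1) = (3) / (7) mod 19 = 14
x3 = s^2 - x1 - x2 mod 19 = 14^2 - 18 - 6 = 1
y3 = s (x1 - x3) - y1 mod 19 = 14 * (18 - 1) - 11 = 18

P + Q = (1, 18)


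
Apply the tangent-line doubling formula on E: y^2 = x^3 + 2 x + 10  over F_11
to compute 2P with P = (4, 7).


Doubling: s = (3 x1^2 + a) / (2 y1)
s = (3*4^2 + 2) / (2*7) mod 11 = 2
x3 = s^2 - 2 x1 mod 11 = 2^2 - 2*4 = 7
y3 = s (x1 - x3) - y1 mod 11 = 2 * (4 - 7) - 7 = 9

2P = (7, 9)


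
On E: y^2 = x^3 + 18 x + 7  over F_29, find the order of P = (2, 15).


Compute successive multiples of P until we hit O:
  1P = (2, 15)
  2P = (26, 19)
  3P = (26, 10)
  4P = (2, 14)
  5P = O

ord(P) = 5


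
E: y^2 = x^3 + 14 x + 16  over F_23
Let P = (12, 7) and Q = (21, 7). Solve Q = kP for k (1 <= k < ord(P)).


Enumerate multiples of P until we hit Q = (21, 7):
  1P = (12, 7)
  2P = (0, 4)
  3P = (1, 13)
  4P = (16, 14)
  5P = (11, 12)
  6P = (2, 12)
  7P = (15, 6)
  8P = (14, 9)
  9P = (21, 7)
Match found at i = 9.

k = 9


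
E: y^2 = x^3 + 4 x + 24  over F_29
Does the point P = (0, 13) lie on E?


Check whether y^2 = x^3 + 4 x + 24 (mod 29) for (x, y) = (0, 13).
LHS: y^2 = 13^2 mod 29 = 24
RHS: x^3 + 4 x + 24 = 0^3 + 4*0 + 24 mod 29 = 24
LHS = RHS

Yes, on the curve


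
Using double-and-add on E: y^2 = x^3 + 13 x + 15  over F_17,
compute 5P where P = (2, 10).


k = 5 = 101_2 (binary, LSB first: 101)
Double-and-add from P = (2, 10):
  bit 0 = 1: acc = O + (2, 10) = (2, 10)
  bit 1 = 0: acc unchanged = (2, 10)
  bit 2 = 1: acc = (2, 10) + (5, 1) = (2, 7)

5P = (2, 7)


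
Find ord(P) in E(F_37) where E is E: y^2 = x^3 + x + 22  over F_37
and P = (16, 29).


Compute successive multiples of P until we hit O:
  1P = (16, 29)
  2P = (33, 18)
  3P = (13, 30)
  4P = (4, 4)
  5P = (18, 10)
  6P = (10, 25)
  7P = (32, 22)
  8P = (22, 6)
  ... (continuing to 27P)
  27P = O

ord(P) = 27


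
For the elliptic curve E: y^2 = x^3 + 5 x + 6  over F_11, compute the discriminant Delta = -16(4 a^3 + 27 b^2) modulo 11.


4 a^3 + 27 b^2 = 4*5^3 + 27*6^2 = 500 + 972 = 1472
Delta = -16 * (1472) = -23552
Delta mod 11 = 10

Delta = 10 (mod 11)


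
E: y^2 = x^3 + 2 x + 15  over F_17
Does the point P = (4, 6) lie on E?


Check whether y^2 = x^3 + 2 x + 15 (mod 17) for (x, y) = (4, 6).
LHS: y^2 = 6^2 mod 17 = 2
RHS: x^3 + 2 x + 15 = 4^3 + 2*4 + 15 mod 17 = 2
LHS = RHS

Yes, on the curve


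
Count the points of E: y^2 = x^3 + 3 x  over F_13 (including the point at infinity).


For each x in F_13, count y with y^2 = x^3 + 3 x + 0 mod 13:
  x = 0: RHS = 0, y in [0]  -> 1 point(s)
  x = 1: RHS = 4, y in [2, 11]  -> 2 point(s)
  x = 2: RHS = 1, y in [1, 12]  -> 2 point(s)
  x = 3: RHS = 10, y in [6, 7]  -> 2 point(s)
  x = 5: RHS = 10, y in [6, 7]  -> 2 point(s)
  x = 6: RHS = 0, y in [0]  -> 1 point(s)
  x = 7: RHS = 0, y in [0]  -> 1 point(s)
  x = 8: RHS = 3, y in [4, 9]  -> 2 point(s)
  x = 10: RHS = 3, y in [4, 9]  -> 2 point(s)
  x = 11: RHS = 12, y in [5, 8]  -> 2 point(s)
  x = 12: RHS = 9, y in [3, 10]  -> 2 point(s)
Affine points: 19. Add the point at infinity: total = 20.

#E(F_13) = 20


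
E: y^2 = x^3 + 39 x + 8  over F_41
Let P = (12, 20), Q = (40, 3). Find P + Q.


P != Q, so use the chord formula.
s = (y2 - y1) / (x2 - x1) = (24) / (28) mod 41 = 36
x3 = s^2 - x1 - x2 mod 41 = 36^2 - 12 - 40 = 14
y3 = s (x1 - x3) - y1 mod 41 = 36 * (12 - 14) - 20 = 31

P + Q = (14, 31)


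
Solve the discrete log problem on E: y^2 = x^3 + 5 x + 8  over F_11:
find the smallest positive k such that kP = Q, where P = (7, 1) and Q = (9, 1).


Enumerate multiples of P until we hit Q = (9, 1):
  1P = (7, 1)
  2P = (9, 1)
Match found at i = 2.

k = 2


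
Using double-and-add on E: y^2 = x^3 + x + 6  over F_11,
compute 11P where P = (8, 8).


k = 11 = 1011_2 (binary, LSB first: 1101)
Double-and-add from P = (8, 8):
  bit 0 = 1: acc = O + (8, 8) = (8, 8)
  bit 1 = 1: acc = (8, 8) + (7, 2) = (10, 2)
  bit 2 = 0: acc unchanged = (10, 2)
  bit 3 = 1: acc = (10, 2) + (5, 2) = (7, 9)

11P = (7, 9)


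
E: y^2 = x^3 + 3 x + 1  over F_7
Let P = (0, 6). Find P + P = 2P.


Doubling: s = (3 x1^2 + a) / (2 y1)
s = (3*0^2 + 3) / (2*6) mod 7 = 2
x3 = s^2 - 2 x1 mod 7 = 2^2 - 2*0 = 4
y3 = s (x1 - x3) - y1 mod 7 = 2 * (0 - 4) - 6 = 0

2P = (4, 0)


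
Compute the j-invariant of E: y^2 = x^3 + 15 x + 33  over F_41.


Delta = -16(4 a^3 + 27 b^2) mod 41 = 15
-1728 * (4 a)^3 = -1728 * (4*15)^3 mod 41 = 10
j = 10 * 15^(-1) mod 41 = 28

j = 28 (mod 41)


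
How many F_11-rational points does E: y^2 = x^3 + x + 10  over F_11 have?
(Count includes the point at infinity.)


For each x in F_11, count y with y^2 = x^3 + 1 x + 10 mod 11:
  x = 1: RHS = 1, y in [1, 10]  -> 2 point(s)
  x = 2: RHS = 9, y in [3, 8]  -> 2 point(s)
  x = 4: RHS = 1, y in [1, 10]  -> 2 point(s)
  x = 6: RHS = 1, y in [1, 10]  -> 2 point(s)
  x = 9: RHS = 0, y in [0]  -> 1 point(s)
Affine points: 9. Add the point at infinity: total = 10.

#E(F_11) = 10


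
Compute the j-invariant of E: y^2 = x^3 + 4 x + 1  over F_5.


Delta = -16(4 a^3 + 27 b^2) mod 5 = 2
-1728 * (4 a)^3 = -1728 * (4*4)^3 mod 5 = 2
j = 2 * 2^(-1) mod 5 = 1

j = 1 (mod 5)


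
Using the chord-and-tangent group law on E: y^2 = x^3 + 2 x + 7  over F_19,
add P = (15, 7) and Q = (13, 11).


P != Q, so use the chord formula.
s = (y2 - y1) / (x2 - x1) = (4) / (17) mod 19 = 17
x3 = s^2 - x1 - x2 mod 19 = 17^2 - 15 - 13 = 14
y3 = s (x1 - x3) - y1 mod 19 = 17 * (15 - 14) - 7 = 10

P + Q = (14, 10)


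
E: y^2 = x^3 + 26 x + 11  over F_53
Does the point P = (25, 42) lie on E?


Check whether y^2 = x^3 + 26 x + 11 (mod 53) for (x, y) = (25, 42).
LHS: y^2 = 42^2 mod 53 = 15
RHS: x^3 + 26 x + 11 = 25^3 + 26*25 + 11 mod 53 = 15
LHS = RHS

Yes, on the curve


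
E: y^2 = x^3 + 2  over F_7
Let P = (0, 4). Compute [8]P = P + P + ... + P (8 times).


k = 8 = 1000_2 (binary, LSB first: 0001)
Double-and-add from P = (0, 4):
  bit 0 = 0: acc unchanged = O
  bit 1 = 0: acc unchanged = O
  bit 2 = 0: acc unchanged = O
  bit 3 = 1: acc = O + (0, 3) = (0, 3)

8P = (0, 3)


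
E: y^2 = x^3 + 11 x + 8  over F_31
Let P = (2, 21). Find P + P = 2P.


Doubling: s = (3 x1^2 + a) / (2 y1)
s = (3*2^2 + 11) / (2*21) mod 31 = 19
x3 = s^2 - 2 x1 mod 31 = 19^2 - 2*2 = 16
y3 = s (x1 - x3) - y1 mod 31 = 19 * (2 - 16) - 21 = 23

2P = (16, 23)


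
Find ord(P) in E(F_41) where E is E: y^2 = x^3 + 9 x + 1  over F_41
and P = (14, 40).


Compute successive multiples of P until we hit O:
  1P = (14, 40)
  2P = (12, 19)
  3P = (33, 27)
  4P = (19, 26)
  5P = (6, 36)
  6P = (11, 23)
  7P = (39, 37)
  8P = (34, 28)
  ... (continuing to 45P)
  45P = O

ord(P) = 45


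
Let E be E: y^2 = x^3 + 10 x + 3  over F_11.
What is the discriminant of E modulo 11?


4 a^3 + 27 b^2 = 4*10^3 + 27*3^2 = 4000 + 243 = 4243
Delta = -16 * (4243) = -67888
Delta mod 11 = 4

Delta = 4 (mod 11)


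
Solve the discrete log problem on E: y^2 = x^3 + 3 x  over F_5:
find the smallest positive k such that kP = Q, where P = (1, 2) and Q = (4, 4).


Enumerate multiples of P until we hit Q = (4, 4):
  1P = (1, 2)
  2P = (4, 1)
  3P = (4, 4)
Match found at i = 3.

k = 3


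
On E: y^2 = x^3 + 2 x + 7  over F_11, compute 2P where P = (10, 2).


Doubling: s = (3 x1^2 + a) / (2 y1)
s = (3*10^2 + 2) / (2*2) mod 11 = 4
x3 = s^2 - 2 x1 mod 11 = 4^2 - 2*10 = 7
y3 = s (x1 - x3) - y1 mod 11 = 4 * (10 - 7) - 2 = 10

2P = (7, 10)


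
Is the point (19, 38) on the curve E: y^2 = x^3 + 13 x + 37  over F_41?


Check whether y^2 = x^3 + 13 x + 37 (mod 41) for (x, y) = (19, 38).
LHS: y^2 = 38^2 mod 41 = 9
RHS: x^3 + 13 x + 37 = 19^3 + 13*19 + 37 mod 41 = 9
LHS = RHS

Yes, on the curve


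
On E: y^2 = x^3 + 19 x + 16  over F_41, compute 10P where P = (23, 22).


k = 10 = 1010_2 (binary, LSB first: 0101)
Double-and-add from P = (23, 22):
  bit 0 = 0: acc unchanged = O
  bit 1 = 1: acc = O + (5, 20) = (5, 20)
  bit 2 = 0: acc unchanged = (5, 20)
  bit 3 = 1: acc = (5, 20) + (3, 31) = (12, 39)

10P = (12, 39)


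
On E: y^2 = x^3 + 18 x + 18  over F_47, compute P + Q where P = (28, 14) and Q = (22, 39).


P != Q, so use the chord formula.
s = (y2 - y1) / (x2 - x1) = (25) / (41) mod 47 = 35
x3 = s^2 - x1 - x2 mod 47 = 35^2 - 28 - 22 = 0
y3 = s (x1 - x3) - y1 mod 47 = 35 * (28 - 0) - 14 = 26

P + Q = (0, 26)


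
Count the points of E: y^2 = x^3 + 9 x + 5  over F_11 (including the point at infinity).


For each x in F_11, count y with y^2 = x^3 + 9 x + 5 mod 11:
  x = 0: RHS = 5, y in [4, 7]  -> 2 point(s)
  x = 1: RHS = 4, y in [2, 9]  -> 2 point(s)
  x = 2: RHS = 9, y in [3, 8]  -> 2 point(s)
  x = 3: RHS = 4, y in [2, 9]  -> 2 point(s)
  x = 6: RHS = 0, y in [0]  -> 1 point(s)
  x = 7: RHS = 4, y in [2, 9]  -> 2 point(s)
  x = 9: RHS = 1, y in [1, 10]  -> 2 point(s)
Affine points: 13. Add the point at infinity: total = 14.

#E(F_11) = 14
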